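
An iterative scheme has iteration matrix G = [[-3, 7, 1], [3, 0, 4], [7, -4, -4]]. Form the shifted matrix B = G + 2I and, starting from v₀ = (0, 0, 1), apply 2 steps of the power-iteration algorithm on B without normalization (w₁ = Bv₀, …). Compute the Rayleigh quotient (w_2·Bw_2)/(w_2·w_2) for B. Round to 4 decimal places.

B = G + 2I has rows (-1, 7, 1); (3, 2, 4); (7, -4, -2)
w1 = Bv₀ = (1, 4, -2)
w2 = Bw1 = (25, 3, -5)
Bw2 = (-9, 61, 173)
w2·Bw2 = -907; w2·w2 = 659; μ ≈ -907/659 = -1.3763

μ ≈ -1.3763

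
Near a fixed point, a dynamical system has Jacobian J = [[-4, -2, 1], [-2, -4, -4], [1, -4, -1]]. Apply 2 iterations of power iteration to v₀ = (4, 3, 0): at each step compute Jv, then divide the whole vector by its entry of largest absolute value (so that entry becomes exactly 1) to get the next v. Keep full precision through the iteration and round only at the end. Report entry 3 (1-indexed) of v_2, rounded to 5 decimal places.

Jv0 = (-22.000000, -20.000000, -8.000000); divide by -22.000000 → v1 = (1.000000, 0.909091, 0.363636)
Jv1 = (-5.454545, -7.090909, -3.000000); divide by -7.090909 → v2 = (0.769231, 1.000000, 0.423077)
Requested entry of v2: 66/156 = 0.42308

0.42308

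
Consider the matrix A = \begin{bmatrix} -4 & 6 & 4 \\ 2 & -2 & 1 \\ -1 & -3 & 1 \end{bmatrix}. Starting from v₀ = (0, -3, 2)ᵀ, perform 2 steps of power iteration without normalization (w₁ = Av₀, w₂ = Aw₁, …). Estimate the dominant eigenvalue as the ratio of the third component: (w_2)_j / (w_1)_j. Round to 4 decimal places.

-0.2727

w1 = Av₀ = (-10, 8, 11)
w2 = Aw1 = (132, -25, -3)
Ratio at component: -3 / 11 = -0.2727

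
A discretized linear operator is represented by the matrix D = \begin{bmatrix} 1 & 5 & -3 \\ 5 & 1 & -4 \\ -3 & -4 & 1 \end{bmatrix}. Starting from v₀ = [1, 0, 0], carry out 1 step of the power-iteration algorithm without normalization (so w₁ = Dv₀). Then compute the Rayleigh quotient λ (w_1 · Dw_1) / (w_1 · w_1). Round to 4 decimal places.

w1 = Dv₀ = (1·1 + 5·0 + (-3)·0; 5·1 + 1·0 + (-4)·0; (-3)·1 + (-4)·0 + 1·0) = (1, 5, -3)
Dw1 = (35, 22, -26)
w1·Dw1 = 1·35 + 5·22 + (-3)·(-26) = 223; w1·w1 = 1·1 + 5·5 + (-3)·(-3) = 35
λ ≈ 223/35 = 6.3714

λ ≈ 6.3714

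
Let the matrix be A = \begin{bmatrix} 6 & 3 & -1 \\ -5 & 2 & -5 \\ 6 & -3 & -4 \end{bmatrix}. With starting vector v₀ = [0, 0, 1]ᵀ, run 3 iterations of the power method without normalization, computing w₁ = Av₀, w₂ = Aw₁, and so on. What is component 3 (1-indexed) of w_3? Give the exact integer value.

w1 = Av₀ = (-1, -5, -4)
w2 = Aw1 = (-17, 15, 25)
w3 = Aw2 = (-82, -10, -247)
The requested component of w3 is -247.

-247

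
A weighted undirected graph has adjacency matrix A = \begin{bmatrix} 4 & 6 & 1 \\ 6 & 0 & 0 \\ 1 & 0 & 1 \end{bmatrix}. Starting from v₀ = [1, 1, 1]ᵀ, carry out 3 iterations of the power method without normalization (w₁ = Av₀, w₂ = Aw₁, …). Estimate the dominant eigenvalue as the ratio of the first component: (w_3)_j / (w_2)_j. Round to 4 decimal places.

w1 = Av₀ = (4·1 + 6·1 + 1·1; 6·1 + 0·1 + 0·1; 1·1 + 0·1 + 1·1) = (11, 6, 2)
w2 = Aw1 = (4·11 + 6·6 + 1·2; 6·11 + 0·6 + 0·2; 1·11 + 0·6 + 1·2) = (82, 66, 13)
w3 = Aw2 = (737, 492, 95)
Ratio at component: 737 / 82 = 8.9878

λ ≈ 8.9878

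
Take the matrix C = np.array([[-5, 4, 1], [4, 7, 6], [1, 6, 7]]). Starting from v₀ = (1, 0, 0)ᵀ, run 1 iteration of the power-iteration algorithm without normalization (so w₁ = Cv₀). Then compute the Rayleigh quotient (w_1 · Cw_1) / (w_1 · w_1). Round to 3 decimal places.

λ ≈ -3.048

w1 = Cv₀ = (-5, 4, 1)
Cw1 = (42, 14, 26)
w1·Cw1 = (-5)·42 + 4·14 + 1·26 = -128; w1·w1 = (-5)·(-5) + 4·4 + 1·1 = 42
λ ≈ -128/42 = -3.048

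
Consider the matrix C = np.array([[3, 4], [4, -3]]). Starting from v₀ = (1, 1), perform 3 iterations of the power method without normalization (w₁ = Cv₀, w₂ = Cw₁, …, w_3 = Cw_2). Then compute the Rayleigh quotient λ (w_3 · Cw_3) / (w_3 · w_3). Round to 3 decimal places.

w1 = Cv₀ = (3·1 + 4·1; 4·1 + (-3)·1) = (7, 1)
w2 = Cw1 = (3·7 + 4·1; 4·7 + (-3)·1) = (25, 25)
w3 = Cw2 = (175, 25)
Cw3 = (625, 625)
w3·Cw3 = 175·625 + 25·625 = 125000; w3·w3 = 175·175 + 25·25 = 31250
λ ≈ 125000/31250 = 4.000

λ ≈ 4.000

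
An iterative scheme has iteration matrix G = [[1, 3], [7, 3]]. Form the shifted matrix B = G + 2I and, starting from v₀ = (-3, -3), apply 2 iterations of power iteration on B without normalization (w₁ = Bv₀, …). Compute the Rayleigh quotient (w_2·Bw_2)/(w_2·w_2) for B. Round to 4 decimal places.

B = G + 2I has rows (3, 3); (7, 5)
w1 = Bv₀ = (3·(-3) + 3·(-3); 7·(-3) + 5·(-3)) = (-18, -36)
w2 = Bw1 = (3·(-18) + 3·(-36); 7·(-18) + 5·(-36)) = (-162, -306)
Bw2 = (-1404, -2664)
w2·Bw2 = 1042632; w2·w2 = 119880; μ ≈ 1042632/119880 = 8.6973

μ ≈ 8.6973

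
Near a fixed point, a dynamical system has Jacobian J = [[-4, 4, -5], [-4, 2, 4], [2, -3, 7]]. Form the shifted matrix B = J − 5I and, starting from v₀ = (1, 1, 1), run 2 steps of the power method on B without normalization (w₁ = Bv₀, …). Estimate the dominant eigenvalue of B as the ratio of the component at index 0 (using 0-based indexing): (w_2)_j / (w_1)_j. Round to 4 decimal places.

B = J − 5I has rows (-9, 4, -5); (-4, -3, 4); (2, -3, 2)
w1 = Bv₀ = ((-9)·1 + 4·1 + (-5)·1; (-4)·1 + (-3)·1 + 4·1; 2·1 + (-3)·1 + 2·1) = (-10, -3, 1)
w2 = Bw1 = ((-9)·(-10) + 4·(-3) + (-5)·1; (-4)·(-10) + (-3)·(-3) + 4·1; 2·(-10) + (-3)·(-3) + 2·1) = (73, 53, -9)
Ratio: 73/-10 = -7.3000

μ ≈ -7.3000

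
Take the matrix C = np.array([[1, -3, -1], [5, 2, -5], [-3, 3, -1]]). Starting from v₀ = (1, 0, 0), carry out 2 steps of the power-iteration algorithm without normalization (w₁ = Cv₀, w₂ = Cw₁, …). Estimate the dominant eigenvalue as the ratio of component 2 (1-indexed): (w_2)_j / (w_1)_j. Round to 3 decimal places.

w1 = Cv₀ = (1·1 + (-3)·0 + (-1)·0; 5·1 + 2·0 + (-5)·0; (-3)·1 + 3·0 + (-1)·0) = (1, 5, -3)
w2 = Cw1 = (1·1 + (-3)·5 + (-1)·(-3); 5·1 + 2·5 + (-5)·(-3); (-3)·1 + 3·5 + (-1)·(-3)) = (-11, 30, 15)
Ratio at component: 30 / 5 = 6.000

λ ≈ 6.000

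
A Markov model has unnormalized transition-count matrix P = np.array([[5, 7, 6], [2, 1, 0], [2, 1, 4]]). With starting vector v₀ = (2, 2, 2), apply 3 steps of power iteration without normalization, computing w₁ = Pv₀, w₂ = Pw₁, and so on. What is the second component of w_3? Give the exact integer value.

w1 = Pv₀ = (36, 6, 14)
w2 = Pw1 = (306, 78, 134)
w3 = Pw2 = (2880, 690, 1226)
The requested component of w3 is 690.

690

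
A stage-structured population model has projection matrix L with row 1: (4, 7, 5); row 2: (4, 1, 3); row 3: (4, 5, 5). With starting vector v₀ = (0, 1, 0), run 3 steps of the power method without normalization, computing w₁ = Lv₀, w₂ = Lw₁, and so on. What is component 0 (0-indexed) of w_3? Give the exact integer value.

w1 = Lv₀ = (4·0 + 7·1 + 5·0; 4·0 + 1·1 + 3·0; 4·0 + 5·1 + 5·0) = (7, 1, 5)
w2 = Lw1 = (4·7 + 7·1 + 5·5; 4·7 + 1·1 + 3·5; 4·7 + 5·1 + 5·5) = (60, 44, 58)
w3 = Lw2 = (838, 458, 750)
The requested component of w3 is 838.

838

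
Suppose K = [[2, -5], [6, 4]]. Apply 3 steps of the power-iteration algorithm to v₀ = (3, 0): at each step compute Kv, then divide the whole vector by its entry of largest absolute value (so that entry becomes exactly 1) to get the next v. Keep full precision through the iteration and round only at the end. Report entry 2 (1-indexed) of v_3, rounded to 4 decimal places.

0.0517

Kv0 = (6.00000, 18.00000); divide by 18.00000 → v1 = (0.33333, 1.00000)
Kv1 = (-4.33333, 6.00000); divide by 6.00000 → v2 = (-0.72222, 1.00000)
Kv2 = (-6.44444, -0.33333); divide by -6.44444 → v3 = (1.00000, 0.05172)
Requested entry of v3: -36/-696 = 0.0517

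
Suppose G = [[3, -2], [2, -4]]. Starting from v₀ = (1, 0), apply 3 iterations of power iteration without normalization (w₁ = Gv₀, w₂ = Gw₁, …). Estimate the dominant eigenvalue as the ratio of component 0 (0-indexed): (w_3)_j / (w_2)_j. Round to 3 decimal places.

λ ≈ 3.800

w1 = Gv₀ = (3, 2)
w2 = Gw1 = (5, -2)
w3 = Gw2 = (19, 18)
Ratio at component: 19 / 5 = 3.800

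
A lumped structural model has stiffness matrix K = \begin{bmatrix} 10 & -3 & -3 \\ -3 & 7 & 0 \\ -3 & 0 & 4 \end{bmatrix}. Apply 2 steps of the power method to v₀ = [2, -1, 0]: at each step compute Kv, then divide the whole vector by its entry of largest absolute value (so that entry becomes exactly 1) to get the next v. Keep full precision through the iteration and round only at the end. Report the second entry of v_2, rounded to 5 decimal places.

-0.55749

Kv0 = (23.000000, -13.000000, -6.000000); divide by 23.000000 → v1 = (1.000000, -0.565217, -0.260870)
Kv1 = (12.478261, -6.956522, -4.043478); divide by 12.478261 → v2 = (1.000000, -0.557491, -0.324042)
Requested entry of v2: -160/287 = -0.55749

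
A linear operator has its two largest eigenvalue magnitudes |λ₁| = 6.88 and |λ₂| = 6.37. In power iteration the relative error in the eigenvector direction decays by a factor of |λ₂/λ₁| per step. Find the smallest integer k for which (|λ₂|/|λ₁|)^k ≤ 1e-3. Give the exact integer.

90

|λ₂/λ₁| = 6.37/6.88 = 0.92587
Need k ≥ ln(1e-3) / ln(0.92587) = -6.9078 / -0.0770 ≈ 89.689
Smallest integer k satisfying the bound: 90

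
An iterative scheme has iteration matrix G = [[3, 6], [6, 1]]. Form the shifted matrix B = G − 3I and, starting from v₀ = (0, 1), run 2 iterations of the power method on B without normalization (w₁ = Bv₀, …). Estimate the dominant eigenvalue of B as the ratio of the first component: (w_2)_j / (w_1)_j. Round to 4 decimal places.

-2.0000

B = G − 3I has rows (0, 6); (6, -2)
w1 = Bv₀ = (6, -2)
w2 = Bw1 = (-12, 40)
Ratio: -12/6 = -2.0000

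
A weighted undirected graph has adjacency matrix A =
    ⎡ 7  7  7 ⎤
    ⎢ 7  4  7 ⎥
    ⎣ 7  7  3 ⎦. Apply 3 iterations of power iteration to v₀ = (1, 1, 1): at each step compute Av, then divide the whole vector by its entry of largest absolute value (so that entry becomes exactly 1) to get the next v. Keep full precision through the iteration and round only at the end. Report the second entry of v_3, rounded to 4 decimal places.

Av0 = (21.00000, 18.00000, 17.00000); divide by 21.00000 → v1 = (1.00000, 0.85714, 0.80952)
Av1 = (18.66667, 16.09524, 15.42857); divide by 18.66667 → v2 = (1.00000, 0.86224, 0.82653)
Av2 = (18.82143, 16.23469, 15.51531); divide by 18.82143 → v3 = (1.00000, 0.86256, 0.82434)
Requested entry of v3: 6364/7378 = 0.8626

0.8626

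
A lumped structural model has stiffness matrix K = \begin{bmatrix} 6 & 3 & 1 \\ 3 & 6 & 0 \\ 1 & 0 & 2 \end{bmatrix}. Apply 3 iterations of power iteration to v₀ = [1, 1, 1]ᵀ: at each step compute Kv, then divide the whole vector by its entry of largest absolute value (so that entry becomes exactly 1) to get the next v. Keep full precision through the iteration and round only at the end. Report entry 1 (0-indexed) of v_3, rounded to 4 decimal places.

0.9579

Kv0 = (10.00000, 9.00000, 3.00000); divide by 10.00000 → v1 = (1.00000, 0.90000, 0.30000)
Kv1 = (9.00000, 8.40000, 1.60000); divide by 9.00000 → v2 = (1.00000, 0.93333, 0.17778)
Kv2 = (8.97778, 8.60000, 1.35556); divide by 8.97778 → v3 = (1.00000, 0.95792, 0.15099)
Requested entry of v3: 774/808 = 0.9579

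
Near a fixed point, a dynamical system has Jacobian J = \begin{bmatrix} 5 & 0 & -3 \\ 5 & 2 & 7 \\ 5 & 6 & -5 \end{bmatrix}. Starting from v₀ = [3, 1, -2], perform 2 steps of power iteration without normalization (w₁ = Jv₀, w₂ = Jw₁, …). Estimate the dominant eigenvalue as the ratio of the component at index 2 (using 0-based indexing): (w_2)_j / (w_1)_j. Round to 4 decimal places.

w1 = Jv₀ = (5·3 + 0·1 + (-3)·(-2); 5·3 + 2·1 + 7·(-2); 5·3 + 6·1 + (-5)·(-2)) = (21, 3, 31)
w2 = Jw1 = (5·21 + 0·3 + (-3)·31; 5·21 + 2·3 + 7·31; 5·21 + 6·3 + (-5)·31) = (12, 328, -32)
Ratio at component: -32 / 31 = -1.0323

λ ≈ -1.0323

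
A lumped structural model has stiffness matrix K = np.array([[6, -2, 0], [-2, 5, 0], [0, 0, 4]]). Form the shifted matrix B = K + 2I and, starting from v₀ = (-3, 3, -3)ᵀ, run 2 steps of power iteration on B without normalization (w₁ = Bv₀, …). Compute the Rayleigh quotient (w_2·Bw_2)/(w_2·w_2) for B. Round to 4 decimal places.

μ ≈ 9.2960

B = K + 2I has rows (8, -2, 0); (-2, 7, 0); (0, 0, 6)
w1 = Bv₀ = (-30, 27, -18)
w2 = Bw1 = (-294, 249, -108)
Bw2 = (-2850, 2331, -648)
w2·Bw2 = 1488303; w2·w2 = 160101; μ ≈ 1488303/160101 = 9.2960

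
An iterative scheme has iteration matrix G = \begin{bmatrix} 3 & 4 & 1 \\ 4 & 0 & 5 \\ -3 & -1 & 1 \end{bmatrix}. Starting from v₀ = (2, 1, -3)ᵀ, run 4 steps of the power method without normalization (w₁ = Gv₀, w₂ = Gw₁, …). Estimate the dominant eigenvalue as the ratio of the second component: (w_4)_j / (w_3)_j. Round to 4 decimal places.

w1 = Gv₀ = (3·2 + 4·1 + 1·(-3); 4·2 + 0·1 + 5·(-3); (-3)·2 + (-1)·1 + 1·(-3)) = (7, -7, -10)
w2 = Gw1 = (3·7 + 4·(-7) + 1·(-10); 4·7 + 0·(-7) + 5·(-10); (-3)·7 + (-1)·(-7) + 1·(-10)) = (-17, -22, -24)
w3 = Gw2 = (-163, -188, 49)
w4 = Gw3 = (-1192, -407, 726)
Ratio at component: -407 / -188 = 2.1649

λ ≈ 2.1649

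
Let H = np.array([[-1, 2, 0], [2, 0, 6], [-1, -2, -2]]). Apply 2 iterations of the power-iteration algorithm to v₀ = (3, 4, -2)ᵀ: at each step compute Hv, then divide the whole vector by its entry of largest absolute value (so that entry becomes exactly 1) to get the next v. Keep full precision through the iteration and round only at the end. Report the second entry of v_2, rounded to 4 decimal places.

Hv0 = (5.00000, -6.00000, -7.00000); divide by -7.00000 → v1 = (-0.71429, 0.85714, 1.00000)
Hv1 = (2.42857, 4.57143, -3.00000); divide by 4.57143 → v2 = (0.53125, 1.00000, -0.65625)
Requested entry of v2: -32/-32 = 1.0000

1.0000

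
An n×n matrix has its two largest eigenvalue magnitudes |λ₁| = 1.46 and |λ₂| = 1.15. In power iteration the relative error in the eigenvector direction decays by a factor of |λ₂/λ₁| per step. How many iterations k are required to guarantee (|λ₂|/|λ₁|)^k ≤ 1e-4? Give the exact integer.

39

|λ₂/λ₁| = 1.15/1.46 = 0.78767
Need k ≥ ln(1e-4) / ln(0.78767) = -9.2103 / -0.2387 ≈ 38.590
Smallest integer k satisfying the bound: 39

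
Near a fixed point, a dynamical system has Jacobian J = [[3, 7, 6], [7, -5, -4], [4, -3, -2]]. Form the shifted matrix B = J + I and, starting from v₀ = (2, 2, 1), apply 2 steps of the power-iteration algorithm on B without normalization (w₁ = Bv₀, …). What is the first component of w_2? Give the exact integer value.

B = J + I has rows (4, 7, 6); (7, -4, -4); (4, -3, -1)
w1 = Bv₀ = (4·2 + 7·2 + 6·1; 7·2 + (-4)·2 + (-4)·1; 4·2 + (-3)·2 + (-1)·1) = (28, 2, 1)
w2 = Bw1 = (4·28 + 7·2 + 6·1; 7·28 + (-4)·2 + (-4)·1; 4·28 + (-3)·2 + (-1)·1) = (132, 184, 105)
Requested component of w2: 132

132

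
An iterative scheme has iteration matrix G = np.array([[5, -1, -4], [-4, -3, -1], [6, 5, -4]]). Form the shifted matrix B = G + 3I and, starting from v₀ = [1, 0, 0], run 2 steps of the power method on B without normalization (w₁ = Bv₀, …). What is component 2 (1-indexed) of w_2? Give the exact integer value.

-38

B = G + 3I has rows (8, -1, -4); (-4, 0, -1); (6, 5, -1)
w1 = Bv₀ = (8, -4, 6)
w2 = Bw1 = (44, -38, 22)
Requested component of w2: -38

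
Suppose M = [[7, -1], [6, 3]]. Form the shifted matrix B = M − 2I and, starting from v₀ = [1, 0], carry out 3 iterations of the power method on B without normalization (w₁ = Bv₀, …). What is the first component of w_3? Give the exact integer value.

59

B = M − 2I has rows (5, -1); (6, 1)
w1 = Bv₀ = (5, 6)
w2 = Bw1 = (19, 36)
w3 = Bw2 = (59, 150)
Requested component of w3: 59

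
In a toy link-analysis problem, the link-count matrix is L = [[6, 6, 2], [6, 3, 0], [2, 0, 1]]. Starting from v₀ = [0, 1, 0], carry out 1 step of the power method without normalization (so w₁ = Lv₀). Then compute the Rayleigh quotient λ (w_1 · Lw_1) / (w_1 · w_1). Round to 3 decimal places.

λ ≈ 10.200

w1 = Lv₀ = (6, 3, 0)
Lw1 = (54, 45, 12)
w1·Lw1 = 6·54 + 3·45 + 0·12 = 459; w1·w1 = 6·6 + 3·3 + 0·0 = 45
λ ≈ 459/45 = 10.200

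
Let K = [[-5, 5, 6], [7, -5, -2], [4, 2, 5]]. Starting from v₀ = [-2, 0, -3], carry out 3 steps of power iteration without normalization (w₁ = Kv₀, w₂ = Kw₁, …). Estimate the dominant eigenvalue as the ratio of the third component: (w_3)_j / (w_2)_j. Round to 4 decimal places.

w1 = Kv₀ = ((-5)·(-2) + 5·0 + 6·(-3); 7·(-2) + (-5)·0 + (-2)·(-3); 4·(-2) + 2·0 + 5·(-3)) = (-8, -8, -23)
w2 = Kw1 = ((-5)·(-8) + 5·(-8) + 6·(-23); 7·(-8) + (-5)·(-8) + (-2)·(-23); 4·(-8) + 2·(-8) + 5·(-23)) = (-138, 30, -163)
w3 = Kw2 = (-138, -790, -1307)
Ratio at component: -1307 / -163 = 8.0184

8.0184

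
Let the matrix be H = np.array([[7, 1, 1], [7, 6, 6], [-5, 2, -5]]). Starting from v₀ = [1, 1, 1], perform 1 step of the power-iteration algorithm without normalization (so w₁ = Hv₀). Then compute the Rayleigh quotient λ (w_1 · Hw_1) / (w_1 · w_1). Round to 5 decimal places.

w1 = Hv₀ = (9, 19, -8)
Hw1 = (74, 129, 33)
w1·Hw1 = 9·74 + 19·129 + (-8)·33 = 2853; w1·w1 = 9·9 + 19·19 + (-8)·(-8) = 506
λ ≈ 2853/506 = 5.63834

5.63834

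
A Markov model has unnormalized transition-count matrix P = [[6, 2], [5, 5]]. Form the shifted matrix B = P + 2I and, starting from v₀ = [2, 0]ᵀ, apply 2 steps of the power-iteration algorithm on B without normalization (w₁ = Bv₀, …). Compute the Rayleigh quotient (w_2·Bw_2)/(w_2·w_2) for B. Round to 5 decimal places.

B = P + 2I has rows (8, 2); (5, 7)
w1 = Bv₀ = (8·2 + 2·0; 5·2 + 7·0) = (16, 10)
w2 = Bw1 = (8·16 + 2·10; 5·16 + 7·10) = (148, 150)
Bw2 = (1484, 1790)
w2·Bw2 = 488132; w2·w2 = 44404; μ ≈ 488132/44404 = 10.99297

μ ≈ 10.99297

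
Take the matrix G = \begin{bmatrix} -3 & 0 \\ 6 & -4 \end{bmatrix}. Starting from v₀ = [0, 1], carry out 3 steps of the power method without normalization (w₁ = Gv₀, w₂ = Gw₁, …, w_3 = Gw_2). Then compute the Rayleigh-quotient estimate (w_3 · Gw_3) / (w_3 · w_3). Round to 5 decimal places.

λ ≈ -4.00000

w1 = Gv₀ = ((-3)·0 + 0·1; 6·0 + (-4)·1) = (0, -4)
w2 = Gw1 = ((-3)·0 + 0·(-4); 6·0 + (-4)·(-4)) = (0, 16)
w3 = Gw2 = (0, -64)
Gw3 = (0, 256)
w3·Gw3 = 0·0 + (-64)·256 = -16384; w3·w3 = 0·0 + (-64)·(-64) = 4096
λ ≈ -16384/4096 = -4.00000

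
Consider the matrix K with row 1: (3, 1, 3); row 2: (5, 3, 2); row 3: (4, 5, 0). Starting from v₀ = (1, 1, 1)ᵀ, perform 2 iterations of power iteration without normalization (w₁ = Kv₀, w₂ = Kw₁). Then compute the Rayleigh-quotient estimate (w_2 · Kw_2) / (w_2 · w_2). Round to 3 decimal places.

w1 = Kv₀ = (3·1 + 1·1 + 3·1; 5·1 + 3·1 + 2·1; 4·1 + 5·1 + 0·1) = (7, 10, 9)
w2 = Kw1 = (3·7 + 1·10 + 3·9; 5·7 + 3·10 + 2·9; 4·7 + 5·10 + 0·9) = (58, 83, 78)
Kw2 = (491, 695, 647)
w2·Kw2 = 58·491 + 83·695 + 78·647 = 136629; w2·w2 = 58·58 + 83·83 + 78·78 = 16337
λ ≈ 136629/16337 = 8.363

8.363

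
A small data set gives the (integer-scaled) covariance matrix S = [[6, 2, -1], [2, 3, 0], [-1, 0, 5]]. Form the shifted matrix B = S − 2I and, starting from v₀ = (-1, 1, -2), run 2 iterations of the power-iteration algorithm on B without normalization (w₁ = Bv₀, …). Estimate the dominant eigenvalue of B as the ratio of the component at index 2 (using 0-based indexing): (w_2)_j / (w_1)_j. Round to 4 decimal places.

B = S − 2I has rows (4, 2, -1); (2, 1, 0); (-1, 0, 3)
w1 = Bv₀ = (4·(-1) + 2·1 + (-1)·(-2); 2·(-1) + 1·1 + 0·(-2); (-1)·(-1) + 0·1 + 3·(-2)) = (0, -1, -5)
w2 = Bw1 = (4·0 + 2·(-1) + (-1)·(-5); 2·0 + 1·(-1) + 0·(-5); (-1)·0 + 0·(-1) + 3·(-5)) = (3, -1, -15)
Ratio: -15/-5 = 3.0000

3.0000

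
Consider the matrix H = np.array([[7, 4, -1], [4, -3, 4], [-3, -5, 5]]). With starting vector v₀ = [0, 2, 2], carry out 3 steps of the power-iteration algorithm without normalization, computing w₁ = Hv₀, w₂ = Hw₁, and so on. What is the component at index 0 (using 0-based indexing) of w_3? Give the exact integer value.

450

w1 = Hv₀ = (7·0 + 4·2 + (-1)·2; 4·0 + (-3)·2 + 4·2; (-3)·0 + (-5)·2 + 5·2) = (6, 2, 0)
w2 = Hw1 = (7·6 + 4·2 + (-1)·0; 4·6 + (-3)·2 + 4·0; (-3)·6 + (-5)·2 + 5·0) = (50, 18, -28)
w3 = Hw2 = (450, 34, -380)
The requested component of w3 is 450.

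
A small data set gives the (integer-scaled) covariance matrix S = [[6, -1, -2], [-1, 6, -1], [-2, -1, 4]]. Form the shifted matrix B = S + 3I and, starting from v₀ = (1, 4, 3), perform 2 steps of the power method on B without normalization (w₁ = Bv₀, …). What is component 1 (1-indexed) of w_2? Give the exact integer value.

B = S + 3I has rows (9, -1, -2); (-1, 9, -1); (-2, -1, 7)
w1 = Bv₀ = (9·1 + (-1)·4 + (-2)·3; (-1)·1 + 9·4 + (-1)·3; (-2)·1 + (-1)·4 + 7·3) = (-1, 32, 15)
w2 = Bw1 = (9·(-1) + (-1)·32 + (-2)·15; (-1)·(-1) + 9·32 + (-1)·15; (-2)·(-1) + (-1)·32 + 7·15) = (-71, 274, 75)
Requested component of w2: -71

-71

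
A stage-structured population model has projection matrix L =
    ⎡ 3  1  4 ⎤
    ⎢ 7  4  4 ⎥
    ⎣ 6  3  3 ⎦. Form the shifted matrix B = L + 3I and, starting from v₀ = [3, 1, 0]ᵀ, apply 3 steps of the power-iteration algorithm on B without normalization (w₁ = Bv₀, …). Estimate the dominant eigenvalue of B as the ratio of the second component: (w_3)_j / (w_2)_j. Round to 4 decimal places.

13.9685

B = L + 3I has rows (6, 1, 4); (7, 7, 4); (6, 3, 6)
w1 = Bv₀ = (6·3 + 1·1 + 4·0; 7·3 + 7·1 + 4·0; 6·3 + 3·1 + 6·0) = (19, 28, 21)
w2 = Bw1 = (6·19 + 1·28 + 4·21; 7·19 + 7·28 + 4·21; 6·19 + 3·28 + 6·21) = (226, 413, 324)
w3 = Bw2 = (3065, 5769, 4539)
Ratio: 5769/413 = 13.9685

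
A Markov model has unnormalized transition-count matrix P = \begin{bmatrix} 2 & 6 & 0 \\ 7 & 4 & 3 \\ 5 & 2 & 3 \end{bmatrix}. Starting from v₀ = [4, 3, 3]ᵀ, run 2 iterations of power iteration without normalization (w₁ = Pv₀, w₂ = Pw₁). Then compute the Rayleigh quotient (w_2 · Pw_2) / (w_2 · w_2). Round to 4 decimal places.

w1 = Pv₀ = (2·4 + 6·3 + 0·3; 7·4 + 4·3 + 3·3; 5·4 + 2·3 + 3·3) = (26, 49, 35)
w2 = Pw1 = (2·26 + 6·49 + 0·35; 7·26 + 4·49 + 3·35; 5·26 + 2·49 + 3·35) = (346, 483, 333)
Pw2 = (3590, 5353, 3695)
w2·Pw2 = 346·3590 + 483·5353 + 333·3695 = 5058074; w2·w2 = 346·346 + 483·483 + 333·333 = 463894
λ ≈ 5058074/463894 = 10.9035

10.9035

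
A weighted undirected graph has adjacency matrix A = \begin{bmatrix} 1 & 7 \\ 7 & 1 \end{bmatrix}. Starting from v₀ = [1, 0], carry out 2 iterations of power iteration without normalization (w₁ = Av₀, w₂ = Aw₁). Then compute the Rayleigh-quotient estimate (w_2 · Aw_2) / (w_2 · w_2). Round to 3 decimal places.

λ ≈ 4.635

w1 = Av₀ = (1, 7)
w2 = Aw1 = (50, 14)
Aw2 = (148, 364)
w2·Aw2 = 50·148 + 14·364 = 12496; w2·w2 = 50·50 + 14·14 = 2696
λ ≈ 12496/2696 = 4.635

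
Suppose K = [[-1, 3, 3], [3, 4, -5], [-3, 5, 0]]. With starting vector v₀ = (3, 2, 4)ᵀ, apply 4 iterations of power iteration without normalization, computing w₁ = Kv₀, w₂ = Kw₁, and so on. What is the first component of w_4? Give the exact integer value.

w1 = Kv₀ = (15, -3, 1)
w2 = Kw1 = (-21, 28, -60)
w3 = Kw2 = (-75, 349, 203)
w4 = Kw3 = (1731, 156, 1970)
The requested component of w4 is 1731.

1731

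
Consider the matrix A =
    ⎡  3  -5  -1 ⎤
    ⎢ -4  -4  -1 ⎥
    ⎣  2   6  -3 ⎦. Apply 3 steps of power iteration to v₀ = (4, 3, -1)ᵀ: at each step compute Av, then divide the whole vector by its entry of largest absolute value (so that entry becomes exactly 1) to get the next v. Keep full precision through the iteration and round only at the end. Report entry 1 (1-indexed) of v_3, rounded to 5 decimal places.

Av0 = (-2.000000, -27.000000, 29.000000); divide by 29.000000 → v1 = (-0.068966, -0.931034, 1.000000)
Av1 = (3.448276, 3.000000, -8.724138); divide by -8.724138 → v2 = (-0.395257, -0.343874, 1.000000)
Av2 = (-0.466403, 1.956522, -5.853755); divide by -5.853755 → v3 = (0.079676, -0.334234, 1.000000)
Requested entry of v3: 118/1481 = 0.07968

0.07968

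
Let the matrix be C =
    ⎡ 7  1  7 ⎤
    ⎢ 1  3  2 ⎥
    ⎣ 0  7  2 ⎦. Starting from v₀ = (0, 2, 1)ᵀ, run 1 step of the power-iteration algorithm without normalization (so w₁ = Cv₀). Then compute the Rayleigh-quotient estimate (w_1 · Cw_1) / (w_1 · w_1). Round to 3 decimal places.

w1 = Cv₀ = (9, 8, 16)
Cw1 = (183, 65, 88)
w1·Cw1 = 9·183 + 8·65 + 16·88 = 3575; w1·w1 = 9·9 + 8·8 + 16·16 = 401
λ ≈ 3575/401 = 8.915

λ ≈ 8.915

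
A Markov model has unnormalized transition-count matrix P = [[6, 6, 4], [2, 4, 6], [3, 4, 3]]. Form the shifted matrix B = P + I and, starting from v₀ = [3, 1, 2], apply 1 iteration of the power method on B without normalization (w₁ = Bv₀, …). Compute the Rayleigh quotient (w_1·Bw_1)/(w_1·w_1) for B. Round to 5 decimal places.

B = P + I has rows (7, 6, 4); (2, 5, 6); (3, 4, 4)
w1 = Bv₀ = (35, 23, 21)
Bw1 = (467, 311, 281)
w1·Bw1 = 29399; w1·w1 = 2195; μ ≈ 29399/2195 = 13.39362

μ ≈ 13.39362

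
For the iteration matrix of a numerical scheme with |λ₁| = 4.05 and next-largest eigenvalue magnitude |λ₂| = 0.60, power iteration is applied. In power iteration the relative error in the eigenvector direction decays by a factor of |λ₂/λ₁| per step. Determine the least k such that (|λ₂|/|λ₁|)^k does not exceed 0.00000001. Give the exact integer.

10

|λ₂/λ₁| = 0.60/4.05 = 0.14815
Need k ≥ ln(0.00000001) / ln(0.14815) = -18.4207 / -1.9095 ≈ 9.647
Smallest integer k satisfying the bound: 10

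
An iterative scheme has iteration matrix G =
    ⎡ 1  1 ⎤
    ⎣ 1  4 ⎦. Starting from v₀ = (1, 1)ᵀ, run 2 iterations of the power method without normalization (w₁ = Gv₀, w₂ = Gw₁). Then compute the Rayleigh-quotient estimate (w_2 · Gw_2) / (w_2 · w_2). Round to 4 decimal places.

w1 = Gv₀ = (1·1 + 1·1; 1·1 + 4·1) = (2, 5)
w2 = Gw1 = (1·2 + 1·5; 1·2 + 4·5) = (7, 22)
Gw2 = (29, 95)
w2·Gw2 = 7·29 + 22·95 = 2293; w2·w2 = 7·7 + 22·22 = 533
λ ≈ 2293/533 = 4.3021

λ ≈ 4.3021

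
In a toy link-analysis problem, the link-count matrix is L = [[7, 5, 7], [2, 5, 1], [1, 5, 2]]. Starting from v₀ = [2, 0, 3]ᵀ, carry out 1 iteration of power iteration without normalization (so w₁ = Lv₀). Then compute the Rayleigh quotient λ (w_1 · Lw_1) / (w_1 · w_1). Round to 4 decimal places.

w1 = Lv₀ = (7·2 + 5·0 + 7·3; 2·2 + 5·0 + 1·3; 1·2 + 5·0 + 2·3) = (35, 7, 8)
Lw1 = (336, 113, 86)
w1·Lw1 = 35·336 + 7·113 + 8·86 = 13239; w1·w1 = 35·35 + 7·7 + 8·8 = 1338
λ ≈ 13239/1338 = 9.8946

9.8946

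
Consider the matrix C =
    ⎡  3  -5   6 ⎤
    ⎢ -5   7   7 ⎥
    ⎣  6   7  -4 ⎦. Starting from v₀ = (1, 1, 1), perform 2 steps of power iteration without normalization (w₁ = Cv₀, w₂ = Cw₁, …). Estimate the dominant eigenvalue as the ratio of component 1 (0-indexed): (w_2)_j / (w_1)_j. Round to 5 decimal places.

11.77778

w1 = Cv₀ = (4, 9, 9)
w2 = Cw1 = (21, 106, 51)
Ratio at component: 106 / 9 = 11.77778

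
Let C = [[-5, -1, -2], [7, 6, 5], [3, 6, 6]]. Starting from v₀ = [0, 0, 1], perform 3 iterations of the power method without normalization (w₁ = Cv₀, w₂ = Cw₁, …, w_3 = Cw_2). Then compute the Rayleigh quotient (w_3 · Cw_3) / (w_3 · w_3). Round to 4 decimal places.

w1 = Cv₀ = ((-5)·0 + (-1)·0 + (-2)·1; 7·0 + 6·0 + 5·1; 3·0 + 6·0 + 6·1) = (-2, 5, 6)
w2 = Cw1 = ((-5)·(-2) + (-1)·5 + (-2)·6; 7·(-2) + 6·5 + 5·6; 3·(-2) + 6·5 + 6·6) = (-7, 46, 60)
w3 = Cw2 = (-131, 527, 615)
Cw3 = (-1102, 5320, 6459)
w3·Cw3 = (-131)·(-1102) + 527·5320 + 615·6459 = 6920287; w3·w3 = (-131)·(-131) + 527·527 + 615·615 = 673115
λ ≈ 6920287/673115 = 10.2810

λ ≈ 10.2810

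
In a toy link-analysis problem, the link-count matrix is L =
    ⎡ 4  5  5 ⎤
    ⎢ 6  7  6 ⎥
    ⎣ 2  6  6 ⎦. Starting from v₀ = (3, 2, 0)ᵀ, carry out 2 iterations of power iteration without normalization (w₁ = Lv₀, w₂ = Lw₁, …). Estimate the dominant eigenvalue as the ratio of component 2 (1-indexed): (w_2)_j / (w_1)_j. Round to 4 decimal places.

14.5000

w1 = Lv₀ = (4·3 + 5·2 + 5·0; 6·3 + 7·2 + 6·0; 2·3 + 6·2 + 6·0) = (22, 32, 18)
w2 = Lw1 = (4·22 + 5·32 + 5·18; 6·22 + 7·32 + 6·18; 2·22 + 6·32 + 6·18) = (338, 464, 344)
Ratio at component: 464 / 32 = 14.5000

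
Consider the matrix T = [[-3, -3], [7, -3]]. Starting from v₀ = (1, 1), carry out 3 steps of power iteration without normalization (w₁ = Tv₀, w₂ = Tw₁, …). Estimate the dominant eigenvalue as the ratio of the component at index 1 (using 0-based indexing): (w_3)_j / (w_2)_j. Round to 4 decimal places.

w1 = Tv₀ = ((-3)·1 + (-3)·1; 7·1 + (-3)·1) = (-6, 4)
w2 = Tw1 = ((-3)·(-6) + (-3)·4; 7·(-6) + (-3)·4) = (6, -54)
w3 = Tw2 = (144, 204)
Ratio at component: 204 / -54 = -3.7778

-3.7778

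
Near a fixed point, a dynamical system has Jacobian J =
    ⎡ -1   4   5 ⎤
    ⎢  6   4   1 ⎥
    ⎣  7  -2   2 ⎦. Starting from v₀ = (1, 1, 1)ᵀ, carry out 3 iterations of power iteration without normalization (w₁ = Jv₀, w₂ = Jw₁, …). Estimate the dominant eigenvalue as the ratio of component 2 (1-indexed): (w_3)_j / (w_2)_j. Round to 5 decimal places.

w1 = Jv₀ = ((-1)·1 + 4·1 + 5·1; 6·1 + 4·1 + 1·1; 7·1 + (-2)·1 + 2·1) = (8, 11, 7)
w2 = Jw1 = ((-1)·8 + 4·11 + 5·7; 6·8 + 4·11 + 1·7; 7·8 + (-2)·11 + 2·7) = (71, 99, 48)
w3 = Jw2 = (565, 870, 395)
Ratio at component: 870 / 99 = 8.78788

λ ≈ 8.78788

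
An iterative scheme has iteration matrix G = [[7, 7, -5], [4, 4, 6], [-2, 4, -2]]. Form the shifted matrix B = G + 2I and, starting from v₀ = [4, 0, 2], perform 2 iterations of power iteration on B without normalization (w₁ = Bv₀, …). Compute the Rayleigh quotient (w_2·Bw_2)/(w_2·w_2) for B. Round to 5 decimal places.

B = G + 2I has rows (9, 7, -5); (4, 6, 6); (-2, 4, 0)
w1 = Bv₀ = (9·4 + 7·0 + (-5)·2; 4·4 + 6·0 + 6·2; (-2)·4 + 4·0 + 0·2) = (26, 28, -8)
w2 = Bw1 = (9·26 + 7·28 + (-5)·(-8); 4·26 + 6·28 + 6·(-8); (-2)·26 + 4·28 + 0·(-8)) = (470, 224, 60)
Bw2 = (5498, 3584, -44)
w2·Bw2 = 3384236; w2·w2 = 274676; μ ≈ 3384236/274676 = 12.32083

12.32083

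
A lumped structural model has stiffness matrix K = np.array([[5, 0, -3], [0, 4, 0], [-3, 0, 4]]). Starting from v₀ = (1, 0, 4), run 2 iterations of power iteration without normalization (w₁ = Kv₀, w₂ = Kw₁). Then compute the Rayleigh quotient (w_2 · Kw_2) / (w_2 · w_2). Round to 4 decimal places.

w1 = Kv₀ = (-7, 0, 13)
w2 = Kw1 = (-74, 0, 73)
Kw2 = (-589, 0, 514)
w2·Kw2 = (-74)·(-589) + 0·0 + 73·514 = 81108; w2·w2 = (-74)·(-74) + 0·0 + 73·73 = 10805
λ ≈ 81108/10805 = 7.5065

λ ≈ 7.5065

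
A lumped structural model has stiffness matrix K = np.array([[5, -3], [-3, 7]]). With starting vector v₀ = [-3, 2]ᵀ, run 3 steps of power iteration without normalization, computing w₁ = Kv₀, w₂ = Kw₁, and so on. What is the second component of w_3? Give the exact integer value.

w1 = Kv₀ = (5·(-3) + (-3)·2; (-3)·(-3) + 7·2) = (-21, 23)
w2 = Kw1 = (5·(-21) + (-3)·23; (-3)·(-21) + 7·23) = (-174, 224)
w3 = Kw2 = (-1542, 2090)
The requested component of w3 is 2090.

2090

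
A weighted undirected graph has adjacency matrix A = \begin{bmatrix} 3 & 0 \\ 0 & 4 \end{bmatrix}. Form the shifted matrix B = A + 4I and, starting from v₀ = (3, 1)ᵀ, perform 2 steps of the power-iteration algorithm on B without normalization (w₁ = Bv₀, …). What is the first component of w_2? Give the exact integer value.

B = A + 4I has rows (7, 0); (0, 8)
w1 = Bv₀ = (7·3 + 0·1; 0·3 + 8·1) = (21, 8)
w2 = Bw1 = (7·21 + 0·8; 0·21 + 8·8) = (147, 64)
Requested component of w2: 147

147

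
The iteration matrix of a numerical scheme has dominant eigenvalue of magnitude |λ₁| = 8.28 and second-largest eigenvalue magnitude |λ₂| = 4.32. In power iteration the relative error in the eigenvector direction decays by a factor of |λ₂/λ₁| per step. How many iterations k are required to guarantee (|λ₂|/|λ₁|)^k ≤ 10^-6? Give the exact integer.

|λ₂/λ₁| = 4.32/8.28 = 0.52174
Need k ≥ ln(10^-6) / ln(0.52174) = -13.8155 / -0.6506 ≈ 21.235
Smallest integer k satisfying the bound: 22

22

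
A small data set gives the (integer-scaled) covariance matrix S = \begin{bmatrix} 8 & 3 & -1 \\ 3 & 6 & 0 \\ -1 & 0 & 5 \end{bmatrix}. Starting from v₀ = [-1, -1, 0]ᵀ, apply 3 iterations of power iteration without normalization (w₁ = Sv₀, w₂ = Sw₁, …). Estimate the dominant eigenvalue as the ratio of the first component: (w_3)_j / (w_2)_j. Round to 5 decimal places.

λ ≈ 10.38793

w1 = Sv₀ = (8·(-1) + 3·(-1) + (-1)·0; 3·(-1) + 6·(-1) + 0·0; (-1)·(-1) + 0·(-1) + 5·0) = (-11, -9, 1)
w2 = Sw1 = (8·(-11) + 3·(-9) + (-1)·1; 3·(-11) + 6·(-9) + 0·1; (-1)·(-11) + 0·(-9) + 5·1) = (-116, -87, 16)
w3 = Sw2 = (-1205, -870, 196)
Ratio at component: -1205 / -116 = 10.38793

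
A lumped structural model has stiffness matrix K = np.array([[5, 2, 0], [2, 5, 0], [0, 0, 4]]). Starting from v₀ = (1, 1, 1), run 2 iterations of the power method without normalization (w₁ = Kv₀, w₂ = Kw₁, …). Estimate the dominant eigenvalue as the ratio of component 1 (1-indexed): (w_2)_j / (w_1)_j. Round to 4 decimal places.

λ ≈ 7.0000

w1 = Kv₀ = (7, 7, 4)
w2 = Kw1 = (49, 49, 16)
Ratio at component: 49 / 7 = 7.0000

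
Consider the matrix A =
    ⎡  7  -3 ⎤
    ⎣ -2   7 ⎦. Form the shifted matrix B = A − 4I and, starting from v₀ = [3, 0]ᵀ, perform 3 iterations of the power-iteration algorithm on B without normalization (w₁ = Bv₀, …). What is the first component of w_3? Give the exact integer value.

B = A − 4I has rows (3, -3); (-2, 3)
w1 = Bv₀ = (3·3 + (-3)·0; (-2)·3 + 3·0) = (9, -6)
w2 = Bw1 = (3·9 + (-3)·(-6); (-2)·9 + 3·(-6)) = (45, -36)
w3 = Bw2 = (243, -198)
Requested component of w3: 243

243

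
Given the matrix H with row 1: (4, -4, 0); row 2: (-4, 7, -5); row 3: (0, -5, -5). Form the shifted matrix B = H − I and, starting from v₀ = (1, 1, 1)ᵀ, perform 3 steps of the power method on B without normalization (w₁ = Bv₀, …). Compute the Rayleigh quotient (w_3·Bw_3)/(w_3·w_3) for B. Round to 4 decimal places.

μ ≈ -7.7518

B = H − I has rows (3, -4, 0); (-4, 6, -5); (0, -5, -6)
w1 = Bv₀ = (-1, -3, -11)
w2 = Bw1 = (9, 41, 81)
w3 = Bw2 = (-137, -195, -691)
Bw3 = (369, 2833, 5121)
w3·Bw3 = -4141599; w3·w3 = 534275; μ ≈ -4141599/534275 = -7.7518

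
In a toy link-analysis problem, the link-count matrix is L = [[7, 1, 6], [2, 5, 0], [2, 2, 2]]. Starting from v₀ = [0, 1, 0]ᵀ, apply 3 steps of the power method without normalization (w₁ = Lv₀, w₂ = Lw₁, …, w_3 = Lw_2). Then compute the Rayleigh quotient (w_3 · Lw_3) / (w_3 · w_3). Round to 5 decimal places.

w1 = Lv₀ = (7·0 + 1·1 + 6·0; 2·0 + 5·1 + 0·0; 2·0 + 2·1 + 2·0) = (1, 5, 2)
w2 = Lw1 = (7·1 + 1·5 + 6·2; 2·1 + 5·5 + 0·2; 2·1 + 2·5 + 2·2) = (24, 27, 16)
w3 = Lw2 = (291, 183, 134)
Lw3 = (3024, 1497, 1216)
w3·Lw3 = 291·3024 + 183·1497 + 134·1216 = 1316879; w3·w3 = 291·291 + 183·183 + 134·134 = 136126
λ ≈ 1316879/136126 = 9.67397

λ ≈ 9.67397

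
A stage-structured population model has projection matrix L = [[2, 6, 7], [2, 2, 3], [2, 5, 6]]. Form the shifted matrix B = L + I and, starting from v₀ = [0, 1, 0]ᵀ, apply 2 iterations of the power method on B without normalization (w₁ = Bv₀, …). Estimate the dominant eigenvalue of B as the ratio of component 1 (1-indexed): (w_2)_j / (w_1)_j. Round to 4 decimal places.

11.8333

B = L + I has rows (3, 6, 7); (2, 3, 3); (2, 5, 7)
w1 = Bv₀ = (6, 3, 5)
w2 = Bw1 = (71, 36, 62)
Ratio: 71/6 = 11.8333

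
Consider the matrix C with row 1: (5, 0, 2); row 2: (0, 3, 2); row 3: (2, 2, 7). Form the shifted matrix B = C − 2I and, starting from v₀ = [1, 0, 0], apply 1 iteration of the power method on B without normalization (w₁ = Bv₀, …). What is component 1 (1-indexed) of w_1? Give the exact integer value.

B = C − 2I has rows (3, 0, 2); (0, 1, 2); (2, 2, 5)
w1 = Bv₀ = (3·1 + 0·0 + 2·0; 0·1 + 1·0 + 2·0; 2·1 + 2·0 + 5·0) = (3, 0, 2)
Requested component of w1: 3

3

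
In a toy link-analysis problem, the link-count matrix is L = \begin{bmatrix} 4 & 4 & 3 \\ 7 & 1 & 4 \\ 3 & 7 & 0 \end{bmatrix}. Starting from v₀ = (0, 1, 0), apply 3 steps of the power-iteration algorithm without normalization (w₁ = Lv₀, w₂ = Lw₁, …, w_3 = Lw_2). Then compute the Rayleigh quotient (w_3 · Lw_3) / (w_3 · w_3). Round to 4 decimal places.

w1 = Lv₀ = (4·0 + 4·1 + 3·0; 7·0 + 1·1 + 4·0; 3·0 + 7·1 + 0·0) = (4, 1, 7)
w2 = Lw1 = (4·4 + 4·1 + 3·7; 7·4 + 1·1 + 4·7; 3·4 + 7·1 + 0·7) = (41, 57, 19)
w3 = Lw2 = (449, 420, 522)
Lw3 = (5042, 5651, 4287)
w3·Lw3 = 449·5042 + 420·5651 + 522·4287 = 6875092; w3·w3 = 449·449 + 420·420 + 522·522 = 650485
λ ≈ 6875092/650485 = 10.5692

10.5692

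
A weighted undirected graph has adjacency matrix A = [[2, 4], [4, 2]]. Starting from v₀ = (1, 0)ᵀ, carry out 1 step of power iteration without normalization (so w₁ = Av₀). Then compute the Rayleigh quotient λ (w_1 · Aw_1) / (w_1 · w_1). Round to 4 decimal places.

5.2000

w1 = Av₀ = (2·1 + 4·0; 4·1 + 2·0) = (2, 4)
Aw1 = (20, 16)
w1·Aw1 = 2·20 + 4·16 = 104; w1·w1 = 2·2 + 4·4 = 20
λ ≈ 104/20 = 5.2000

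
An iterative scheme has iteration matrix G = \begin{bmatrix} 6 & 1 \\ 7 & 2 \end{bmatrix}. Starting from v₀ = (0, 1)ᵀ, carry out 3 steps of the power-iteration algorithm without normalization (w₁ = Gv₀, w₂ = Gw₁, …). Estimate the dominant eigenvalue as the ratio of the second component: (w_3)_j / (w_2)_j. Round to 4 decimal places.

w1 = Gv₀ = (6·0 + 1·1; 7·0 + 2·1) = (1, 2)
w2 = Gw1 = (6·1 + 1·2; 7·1 + 2·2) = (8, 11)
w3 = Gw2 = (59, 78)
Ratio at component: 78 / 11 = 7.0909

7.0909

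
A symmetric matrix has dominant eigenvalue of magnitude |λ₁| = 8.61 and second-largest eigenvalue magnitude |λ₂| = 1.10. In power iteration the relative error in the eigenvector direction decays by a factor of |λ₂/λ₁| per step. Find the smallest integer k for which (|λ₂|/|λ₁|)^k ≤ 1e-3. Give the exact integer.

|λ₂/λ₁| = 1.10/8.61 = 0.12776
Need k ≥ ln(1e-3) / ln(0.12776) = -6.9078 / -2.0576 ≈ 3.357
Smallest integer k satisfying the bound: 4

4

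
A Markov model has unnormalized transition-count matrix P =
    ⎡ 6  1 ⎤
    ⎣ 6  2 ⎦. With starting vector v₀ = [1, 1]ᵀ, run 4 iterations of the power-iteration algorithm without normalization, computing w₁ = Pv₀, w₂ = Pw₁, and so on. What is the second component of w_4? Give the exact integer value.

2980

w1 = Pv₀ = (6·1 + 1·1; 6·1 + 2·1) = (7, 8)
w2 = Pw1 = (6·7 + 1·8; 6·7 + 2·8) = (50, 58)
w3 = Pw2 = (358, 416)
w4 = Pw3 = (2564, 2980)
The requested component of w4 is 2980.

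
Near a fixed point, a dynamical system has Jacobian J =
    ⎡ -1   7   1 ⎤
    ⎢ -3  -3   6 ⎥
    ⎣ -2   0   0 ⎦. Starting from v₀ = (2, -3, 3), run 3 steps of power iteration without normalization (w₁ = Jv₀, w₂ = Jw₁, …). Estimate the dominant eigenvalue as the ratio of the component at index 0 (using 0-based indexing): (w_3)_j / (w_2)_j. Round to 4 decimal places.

-1.9141

w1 = Jv₀ = ((-1)·2 + 7·(-3) + 1·3; (-3)·2 + (-3)·(-3) + 6·3; (-2)·2 + 0·(-3) + 0·3) = (-20, 21, -4)
w2 = Jw1 = ((-1)·(-20) + 7·21 + 1·(-4); (-3)·(-20) + (-3)·21 + 6·(-4); (-2)·(-20) + 0·21 + 0·(-4)) = (163, -27, 40)
w3 = Jw2 = (-312, -168, -326)
Ratio at component: -312 / 163 = -1.9141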